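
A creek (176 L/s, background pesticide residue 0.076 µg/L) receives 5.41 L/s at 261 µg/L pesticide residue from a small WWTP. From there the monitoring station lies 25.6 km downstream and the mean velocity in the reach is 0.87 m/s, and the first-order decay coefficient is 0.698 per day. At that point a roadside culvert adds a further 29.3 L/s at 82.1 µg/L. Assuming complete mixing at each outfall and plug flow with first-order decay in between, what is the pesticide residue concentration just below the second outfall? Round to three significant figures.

16.7 µg/L

Conservation of mass: C = (176.0·0.07600 + 5.410·261.0) / 181.4 = 1425/181.4 = 7.857 µg/L; combined flow 181.4 L/s.
Travel time t = 25.6·1000 / 0.87 = 29430 s = 8.174 h.
First-order decay: C = 7.857·exp(−k·t) = 7.857·0.7884 = 6.195 µg/L.
Second outfall: C = (181.4·6.195 + 29.30·82.10)/210.7 = 16.75 µg/L.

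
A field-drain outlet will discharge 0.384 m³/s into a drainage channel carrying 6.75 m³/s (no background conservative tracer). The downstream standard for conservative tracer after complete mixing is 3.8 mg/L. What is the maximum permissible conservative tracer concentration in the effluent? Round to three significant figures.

70.6 mg/L

At the limit, (Qr·Cr + Qe·Cₑ)/(Qr + Qe) = 3.8:
Cₑ = (7.134·3.8 − 6.750·0) / 0.3840 = 70.60 mg/L.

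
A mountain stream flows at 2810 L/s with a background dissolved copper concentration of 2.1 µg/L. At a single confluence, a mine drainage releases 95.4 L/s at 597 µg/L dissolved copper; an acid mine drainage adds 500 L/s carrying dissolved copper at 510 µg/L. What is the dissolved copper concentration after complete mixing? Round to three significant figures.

Flow-weighted average: C = (2810·2.100 + 95.40·597.0 + 500.0·510.0) / 3405 = 317900/3405 = 93.34 µg/L.

93.3 µg/L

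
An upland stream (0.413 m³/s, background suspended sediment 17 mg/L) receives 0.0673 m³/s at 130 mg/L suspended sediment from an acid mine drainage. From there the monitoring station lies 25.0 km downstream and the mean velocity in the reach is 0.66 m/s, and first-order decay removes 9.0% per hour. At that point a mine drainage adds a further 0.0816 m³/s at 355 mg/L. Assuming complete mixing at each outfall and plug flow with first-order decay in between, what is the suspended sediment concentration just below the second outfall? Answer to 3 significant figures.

After mixing, C = (0.4130·17.00 + 0.06730·130.0) / 0.4803 = 15.77/0.4803 = 32.83 mg/L; combined flow 0.4803 m³/s.
Travel time t = 25.0·1000 / 0.66 = 37880 s = 10.52 h.
9.0%/h lost → k = −ln(1 − 0.09) = 0.09431 h⁻¹.
Applying C = C₀e^(−kt): 32.83 × 0.3707 = 12.17 mg/L.
At the second outfall, C = (0.4803·12.17 + 0.08160·355.0) / (0.4803 + 0.08160) = 61.96 mg/L.

62.0 mg/L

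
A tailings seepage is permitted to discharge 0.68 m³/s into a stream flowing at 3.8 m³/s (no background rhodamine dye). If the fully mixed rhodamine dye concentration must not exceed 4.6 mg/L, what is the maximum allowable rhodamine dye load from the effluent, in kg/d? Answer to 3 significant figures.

1780 kg/d

Mass balance at the limit: 3.800·0 + 0.6800·Cₑ = 4.480·4.6 → Cₑ = 30.31 mg/L.
Load = 0.6800 m³/s × 30.31 g/m³ × 86 400 s/d = 1781 kg/d.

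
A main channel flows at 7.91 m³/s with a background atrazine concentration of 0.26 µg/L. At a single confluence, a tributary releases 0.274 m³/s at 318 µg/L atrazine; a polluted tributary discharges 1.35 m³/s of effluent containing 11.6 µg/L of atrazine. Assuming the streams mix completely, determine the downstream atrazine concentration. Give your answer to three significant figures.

Conservation of mass: C = (7.910·0.2600 + 0.2740·318.0 + 1.350·11.60) / 9.534 = 104.8/9.534 = 11.00 µg/L.

11.0 µg/L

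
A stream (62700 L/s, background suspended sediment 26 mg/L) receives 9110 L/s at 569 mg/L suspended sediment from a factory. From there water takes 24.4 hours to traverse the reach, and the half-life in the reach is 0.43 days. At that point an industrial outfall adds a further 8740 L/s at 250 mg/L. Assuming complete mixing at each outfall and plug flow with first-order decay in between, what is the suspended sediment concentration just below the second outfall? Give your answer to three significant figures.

Mixed concentration C = ΣQC/ΣQ = (62700·26.00 + 9110·569.0) / 71810 = 6814000/71810 = 94.89 mg/L; combined flow 71810 L/s.
Half-life 0.43 d → k = ln 2 / 0.43 = 1.612 d⁻¹.
After decay, C = 94.89 × e^(−kt) = 94.89 × 0.1942 = 18.43 mg/L.
Second outfall: C = (71810·18.43 + 8740·250.0)/80550 = 43.55 mg/L.

43.6 mg/L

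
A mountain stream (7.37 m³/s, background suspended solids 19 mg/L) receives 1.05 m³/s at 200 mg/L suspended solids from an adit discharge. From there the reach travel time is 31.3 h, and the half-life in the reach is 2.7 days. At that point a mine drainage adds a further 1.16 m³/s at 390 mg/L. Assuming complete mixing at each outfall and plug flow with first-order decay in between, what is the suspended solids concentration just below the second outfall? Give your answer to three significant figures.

73.4 mg/L

Conservation of mass: C = (7.370·19.00 + 1.050·200.0) / 8.420 = 350.0/8.420 = 41.57 mg/L; combined flow 8.420 m³/s.
Half-life 2.7 d → k = ln 2 / 2.7 = 0.2567 d⁻¹.
After decay, C = 41.57 × e^(−kt) = 41.57 × 0.7155 = 29.74 mg/L.
Second outfall: C = (8.420·29.74 + 1.160·390.0)/9.580 = 73.37 mg/L.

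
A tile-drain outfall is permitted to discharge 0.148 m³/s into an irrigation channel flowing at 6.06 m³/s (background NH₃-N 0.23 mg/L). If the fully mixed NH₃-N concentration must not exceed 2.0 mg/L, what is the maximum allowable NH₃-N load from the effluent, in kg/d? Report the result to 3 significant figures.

952 kg/d

Mass balance at the limit: 6.060·0.2300 + 0.1480·Cₑ = 6.208·2.0 → Cₑ = 74.47 mg/L.
Load = 0.1480 m³/s × 74.47 g/m³ × 86 400 s/d = 952.3 kg/d.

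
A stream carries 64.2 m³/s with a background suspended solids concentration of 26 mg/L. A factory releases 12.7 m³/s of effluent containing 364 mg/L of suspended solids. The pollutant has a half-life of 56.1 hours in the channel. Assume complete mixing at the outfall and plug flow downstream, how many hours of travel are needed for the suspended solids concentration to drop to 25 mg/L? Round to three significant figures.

Conservation of mass: C = (64.20·26.00 + 12.70·364.0) / 76.90 = 6292/76.90 = 81.82 mg/L.
Half-life 56.1 h → k = ln 2 / 56.1 = 0.01236 h⁻¹ = 0.2965 d⁻¹.
81.82·exp(−k·t) = 25 → t = ln(81.82/25)/k = 345500 s = 95.96 h.

96.0 h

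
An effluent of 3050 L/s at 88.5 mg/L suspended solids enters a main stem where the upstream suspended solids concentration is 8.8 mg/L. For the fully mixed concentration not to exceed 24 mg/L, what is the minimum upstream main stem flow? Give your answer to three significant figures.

Set C_mix = 24: (Q·8.800 + 3050·88.50) / (Q + 3050) = 24
→ Q = 3050·(88.50 − 24)/(24 − 8.800) = 12940 L/s.

12900 L/s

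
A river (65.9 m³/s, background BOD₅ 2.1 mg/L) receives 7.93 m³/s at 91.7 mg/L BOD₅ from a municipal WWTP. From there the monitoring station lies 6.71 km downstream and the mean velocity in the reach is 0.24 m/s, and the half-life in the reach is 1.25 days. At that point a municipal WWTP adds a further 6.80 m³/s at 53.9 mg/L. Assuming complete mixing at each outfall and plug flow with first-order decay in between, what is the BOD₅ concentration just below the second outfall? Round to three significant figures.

13.5 mg/L

Mass balance: C = (65.90·2.100 + 7.930·91.70) / 73.83 = 865.6/73.83 = 11.72 mg/L; combined flow 73.83 m³/s.
Travel time t = 6.71·1000 / 0.24 = 27960 s = 7.766 h.
Half-life 1.25 d → k = ln 2 / 1.25 = 0.5545 d⁻¹.
After decay, C = 11.72 × e^(−kt) = 11.72 × 0.8357 = 9.798 mg/L.
At the second outfall, C = (73.83·9.798 + 6.800·53.90) / (73.83 + 6.800) = 13.52 mg/L.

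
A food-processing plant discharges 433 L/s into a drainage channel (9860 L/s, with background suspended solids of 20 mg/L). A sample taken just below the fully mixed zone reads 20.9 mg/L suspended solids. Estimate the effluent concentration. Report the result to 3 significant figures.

41.4 mg/L

Mass balance: 9860·20.00 + 433.0·Cₑ = 10290·20.90
→ Cₑ = (10290·20.90 − 9860·20.00) / 433.0 = 41.39 mg/L.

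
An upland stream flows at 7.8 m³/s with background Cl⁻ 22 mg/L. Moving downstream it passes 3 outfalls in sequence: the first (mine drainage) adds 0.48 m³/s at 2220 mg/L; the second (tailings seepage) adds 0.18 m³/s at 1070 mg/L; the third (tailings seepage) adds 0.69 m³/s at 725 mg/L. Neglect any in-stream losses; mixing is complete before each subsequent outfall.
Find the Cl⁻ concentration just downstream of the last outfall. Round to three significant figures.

211 mg/L

Below outfall 1: Q → 8.280 m³/s, C = (7.800·22.00 + 0.4800·2220)/8.280 = 149.4 mg/L.
Below outfall 2: Q → 8.460 m³/s, C = (8.280·149.4 + 0.1800·1070)/8.460 = 169.0 mg/L.
Below outfall 3: Q → 9.150 m³/s, C = (8.460·169.0 + 0.6900·725.0)/9.150 = 210.9 mg/L.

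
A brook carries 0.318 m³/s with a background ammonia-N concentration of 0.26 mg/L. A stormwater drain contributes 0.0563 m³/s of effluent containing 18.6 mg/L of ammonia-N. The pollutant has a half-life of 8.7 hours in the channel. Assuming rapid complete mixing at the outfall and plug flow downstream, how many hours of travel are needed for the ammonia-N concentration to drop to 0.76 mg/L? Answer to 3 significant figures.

17.3 h

Mixed concentration C = ΣQC/ΣQ = (0.3180·0.2600 + 0.05630·18.60) / 0.3743 = 1.130/0.3743 = 3.019 mg/L.
Half-life 8.7 h → k = ln 2 / 8.7 = 0.07967 h⁻¹ = 1.912 d⁻¹.
3.019·exp(−k·t) = 0.76 → t = ln(3.019/0.76)/k = 62320 s = 17.31 h.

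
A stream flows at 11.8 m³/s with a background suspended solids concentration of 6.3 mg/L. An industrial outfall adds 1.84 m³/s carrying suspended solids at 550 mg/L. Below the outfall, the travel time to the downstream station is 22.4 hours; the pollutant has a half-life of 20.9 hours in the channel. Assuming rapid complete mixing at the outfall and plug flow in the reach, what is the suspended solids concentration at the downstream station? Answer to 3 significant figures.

After mixing, C = (11.80·6.300 + 1.840·550.0) / 13.64 = 1086/13.64 = 79.64 mg/L.
Half-life 20.9 h → k = ln 2 / 20.9 = 0.03316 h⁻¹ = 0.7960 d⁻¹.
After decay, C = 79.64 × e^(−kt) = 79.64 × 0.4757 = 37.89 mg/L.

37.9 mg/L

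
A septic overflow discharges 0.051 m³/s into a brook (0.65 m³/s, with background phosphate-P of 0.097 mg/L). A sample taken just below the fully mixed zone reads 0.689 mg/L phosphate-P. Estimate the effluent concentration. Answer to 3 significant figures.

Mass balance: 0.6500·0.09700 + 0.05100·Cₑ = 0.7010·0.6890
→ Cₑ = (0.7010·0.6890 − 0.6500·0.09700) / 0.05100 = 8.234 mg/L.

8.23 mg/L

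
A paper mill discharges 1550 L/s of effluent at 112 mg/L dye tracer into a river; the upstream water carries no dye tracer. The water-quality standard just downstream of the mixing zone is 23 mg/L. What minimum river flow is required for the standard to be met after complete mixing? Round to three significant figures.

Set C_mix = 23: (Q·0 + 1550·112.0) / (Q + 1550) = 23
→ Q = 1550·(112.0 − 23)/(23 − 0) = 5998 L/s.

6000 L/s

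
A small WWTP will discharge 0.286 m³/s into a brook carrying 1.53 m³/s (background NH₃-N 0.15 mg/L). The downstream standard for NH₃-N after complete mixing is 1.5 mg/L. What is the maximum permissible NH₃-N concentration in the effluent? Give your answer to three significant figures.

8.72 mg/L

At the limit, (Qr·Cr + Qe·Cₑ)/(Qr + Qe) = 1.5:
Cₑ = (1.816·1.5 − 1.530·0.1500) / 0.2860 = 8.722 mg/L.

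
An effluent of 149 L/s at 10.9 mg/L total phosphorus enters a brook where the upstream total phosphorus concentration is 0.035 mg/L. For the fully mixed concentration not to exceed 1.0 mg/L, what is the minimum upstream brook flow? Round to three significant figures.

1530 L/s

Set C_mix = 1.0: (Q·0.03500 + 149.0·10.90) / (Q + 149.0) = 1.0
→ Q = 149.0·(10.90 − 1.0)/(1.0 − 0.03500) = 1529 L/s.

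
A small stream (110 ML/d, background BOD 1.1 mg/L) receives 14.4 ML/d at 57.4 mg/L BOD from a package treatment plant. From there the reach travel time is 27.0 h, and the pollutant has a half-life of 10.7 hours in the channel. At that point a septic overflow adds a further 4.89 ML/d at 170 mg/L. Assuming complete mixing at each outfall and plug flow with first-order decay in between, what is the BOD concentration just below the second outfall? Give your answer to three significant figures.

Conservation of mass: C = (110.0·1.100 + 14.40·57.40) / 124.4 = 947.6/124.4 = 7.617 mg/L; combined flow 124.4 ML/d.
Half-life 10.7 h → k = ln 2 / 10.7 = 0.06478 h⁻¹ = 1.555 d⁻¹.
After decay, C = 7.617 × e^(−kt) = 7.617 × 0.1739 = 1.325 mg/L.
Second outfall: C = (124.4·1.325 + 4.890·170.0)/129.3 = 7.705 mg/L.

7.70 mg/L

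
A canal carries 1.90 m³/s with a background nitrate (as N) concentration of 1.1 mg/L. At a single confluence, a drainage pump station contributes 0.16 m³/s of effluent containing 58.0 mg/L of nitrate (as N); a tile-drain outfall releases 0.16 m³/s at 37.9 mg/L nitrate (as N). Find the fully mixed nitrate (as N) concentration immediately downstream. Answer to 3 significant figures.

7.85 mg/L

Mass balance: C = (1.900·1.100 + 0.1600·58.00 + 0.1600·37.90) / 2.220 = 17.43/2.220 = 7.853 mg/L.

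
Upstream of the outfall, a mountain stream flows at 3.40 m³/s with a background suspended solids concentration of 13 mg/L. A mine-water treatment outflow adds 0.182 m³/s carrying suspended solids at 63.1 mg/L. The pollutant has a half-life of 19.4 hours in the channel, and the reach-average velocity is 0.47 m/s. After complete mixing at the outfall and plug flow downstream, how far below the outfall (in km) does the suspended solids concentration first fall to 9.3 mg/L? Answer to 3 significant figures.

24.3 km

Mixed concentration C = ΣQC/ΣQ = (3.400·13.00 + 0.1820·63.10) / 3.582 = 55.68/3.582 = 15.55 mg/L.
Half-life 19.4 h → k = ln 2 / 19.4 = 0.03573 h⁻¹ = 0.8575 d⁻¹.
Set 15.55·exp(−k·t) = 9.3 → t = ln(15.55/9.3)/k = 51770 s = 14.38 h.
Distance = v·t = 0.47·51770 = 24330 m = 24.33 km.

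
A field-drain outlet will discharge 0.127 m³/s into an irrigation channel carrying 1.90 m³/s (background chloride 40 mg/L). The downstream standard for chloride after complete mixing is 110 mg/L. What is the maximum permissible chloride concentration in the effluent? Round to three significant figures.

1160 mg/L

At the limit, (Qr·Cr + Qe·Cₑ)/(Qr + Qe) = 110:
Cₑ = (2.027·110 − 1.900·40.00) / 0.1270 = 1157 mg/L.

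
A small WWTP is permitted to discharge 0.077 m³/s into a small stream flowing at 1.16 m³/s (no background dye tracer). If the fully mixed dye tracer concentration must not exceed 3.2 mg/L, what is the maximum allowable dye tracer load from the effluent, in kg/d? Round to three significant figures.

342 kg/d

Mass balance at the limit: 1.160·0 + 0.07700·Cₑ = 1.237·3.2 → Cₑ = 51.41 mg/L.
Load = 0.07700 m³/s × 51.41 g/m³ × 86 400 s/d = 342.0 kg/d.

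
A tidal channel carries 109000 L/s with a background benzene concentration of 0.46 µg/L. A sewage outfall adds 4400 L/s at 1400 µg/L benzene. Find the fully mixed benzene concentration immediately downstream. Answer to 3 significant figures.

Conservation of mass: C = (109000·0.4600 + 4400·1400) / 113400 = 6210000/113400 = 54.76 µg/L.

54.8 µg/L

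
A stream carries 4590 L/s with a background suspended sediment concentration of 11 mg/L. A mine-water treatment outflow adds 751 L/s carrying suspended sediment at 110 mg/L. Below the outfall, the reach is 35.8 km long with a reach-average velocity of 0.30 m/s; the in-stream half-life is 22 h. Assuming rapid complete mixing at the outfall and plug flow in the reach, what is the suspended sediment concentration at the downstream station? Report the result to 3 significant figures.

Flow-weighted average: C = (4590·11.00 + 751.0·110.0) / 5341 = 133100/5341 = 24.92 mg/L.
Travel time t = 35.8·1000 / 0.30 = 119300 s = 33.15 h.
Half-life 22 h → k = ln 2 / 22 = 0.03151 h⁻¹ = 0.7562 d⁻¹.
After decay, C = 24.92 × e^(−kt) = 24.92 × 0.3519 = 8.770 mg/L.

8.77 mg/L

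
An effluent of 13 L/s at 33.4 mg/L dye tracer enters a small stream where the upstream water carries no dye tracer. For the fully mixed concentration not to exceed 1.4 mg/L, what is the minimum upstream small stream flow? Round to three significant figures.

297 L/s

Set C_mix = 1.4: (Q·0 + 13.00·33.40) / (Q + 13.00) = 1.4
→ Q = 13.00·(33.40 − 1.4)/(1.4 − 0) = 297.1 L/s.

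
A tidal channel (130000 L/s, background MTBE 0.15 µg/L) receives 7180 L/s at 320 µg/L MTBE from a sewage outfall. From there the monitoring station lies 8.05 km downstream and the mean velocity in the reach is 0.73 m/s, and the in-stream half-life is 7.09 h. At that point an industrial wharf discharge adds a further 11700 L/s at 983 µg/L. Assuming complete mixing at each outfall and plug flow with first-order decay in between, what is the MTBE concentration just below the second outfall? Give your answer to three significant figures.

Mass balance: C = (130000·0.1500 + 7180·320.0) / 137200 = 2317000/137200 = 16.89 µg/L; combined flow 137200 L/s.
Travel time t = 8.05·1000 / 0.73 = 11030 s = 3.063 h.
Half-life 7.09 h → k = ln 2 / 7.09 = 0.09776 h⁻¹ = 2.346 d⁻¹.
First-order decay: C = 16.89·exp(−k·t) = 16.89·0.7412 = 12.52 µg/L.
Second outfall: C = (137200·12.52 + 11700·983.0)/148900 = 88.79 µg/L.

88.8 µg/L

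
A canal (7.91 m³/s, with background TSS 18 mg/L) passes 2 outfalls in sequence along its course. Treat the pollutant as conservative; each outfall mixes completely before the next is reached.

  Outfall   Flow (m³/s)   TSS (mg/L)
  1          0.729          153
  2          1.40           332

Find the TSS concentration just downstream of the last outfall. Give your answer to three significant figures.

After outfall 1: Q = 7.910 + 0.7290 = 8.639 m³/s; C = (7.910·18.00 + 0.7290·153.0)/8.639 = 29.39 mg/L.
After outfall 2: Q = 8.639 + 1.400 = 10.04 m³/s; C = (8.639·29.39 + 1.400·332.0)/10.04 = 71.59 mg/L.

71.6 mg/L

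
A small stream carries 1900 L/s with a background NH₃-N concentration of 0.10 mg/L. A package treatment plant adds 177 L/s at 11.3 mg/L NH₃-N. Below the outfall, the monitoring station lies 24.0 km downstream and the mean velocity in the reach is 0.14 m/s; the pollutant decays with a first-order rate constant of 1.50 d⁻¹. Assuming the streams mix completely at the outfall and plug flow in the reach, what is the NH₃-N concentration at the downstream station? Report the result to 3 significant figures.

0.0538 mg/L

After mixing, C = (1900·0.1000 + 177.0·11.30) / 2077 = 2190/2077 = 1.054 mg/L.
Travel time t = 24.0·1000 / 0.14 = 171400 s = 47.62 h.
After decay, C = 1.054 × e^(−kt) = 1.054 × 0.05099 = 0.05376 mg/L.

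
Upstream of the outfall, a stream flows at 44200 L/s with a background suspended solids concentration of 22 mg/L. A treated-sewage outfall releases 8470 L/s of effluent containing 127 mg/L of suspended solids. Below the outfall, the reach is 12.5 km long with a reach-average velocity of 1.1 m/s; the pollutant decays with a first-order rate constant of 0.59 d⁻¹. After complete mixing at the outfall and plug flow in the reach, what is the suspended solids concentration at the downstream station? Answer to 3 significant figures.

36.0 mg/L

Conservation of mass: C = (44200·22.00 + 8470·127.0) / 52670 = 2048000/52670 = 38.89 mg/L.
Travel time t = 12.5·1000 / 1.1 = 11360 s = 3.157 h.
After decay, C = 38.89 × e^(−kt) = 38.89 × 0.9253 = 35.98 mg/L.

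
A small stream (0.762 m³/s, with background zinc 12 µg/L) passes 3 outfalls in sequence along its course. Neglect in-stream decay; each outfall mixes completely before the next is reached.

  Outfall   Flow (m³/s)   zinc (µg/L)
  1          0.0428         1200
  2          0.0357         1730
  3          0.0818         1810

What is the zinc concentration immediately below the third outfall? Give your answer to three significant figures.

293 µg/L

After outfall 1: Q = 0.7620 + 0.04280 = 0.8048 m³/s; C = (0.7620·12.00 + 0.04280·1200)/0.8048 = 75.18 µg/L.
After outfall 2: Q = 0.8048 + 0.03570 = 0.8405 m³/s; C = (0.8048·75.18 + 0.03570·1730)/0.8405 = 145.5 µg/L.
After outfall 3: Q = 0.8405 + 0.08180 = 0.9223 m³/s; C = (0.8405·145.5 + 0.08180·1810)/0.9223 = 293.1 µg/L.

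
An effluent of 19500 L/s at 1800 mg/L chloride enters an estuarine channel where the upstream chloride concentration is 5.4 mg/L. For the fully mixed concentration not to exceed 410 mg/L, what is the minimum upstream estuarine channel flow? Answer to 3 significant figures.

67000 L/s

Set C_mix = 410: (Q·5.400 + 19500·1800) / (Q + 19500) = 410
→ Q = 19500·(1800 − 410)/(410 − 5.400) = 66990 L/s.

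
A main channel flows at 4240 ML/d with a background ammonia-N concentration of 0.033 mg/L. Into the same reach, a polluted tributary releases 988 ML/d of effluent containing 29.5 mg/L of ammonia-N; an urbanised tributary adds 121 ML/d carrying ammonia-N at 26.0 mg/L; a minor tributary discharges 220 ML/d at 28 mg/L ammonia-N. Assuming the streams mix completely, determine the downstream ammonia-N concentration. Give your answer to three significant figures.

6.93 mg/L

After mixing, C = (4240·0.03300 + 988.0·29.50 + 121.0·26.00 + 220.0·28.00) / 5569 = 38590/5569 = 6.930 mg/L.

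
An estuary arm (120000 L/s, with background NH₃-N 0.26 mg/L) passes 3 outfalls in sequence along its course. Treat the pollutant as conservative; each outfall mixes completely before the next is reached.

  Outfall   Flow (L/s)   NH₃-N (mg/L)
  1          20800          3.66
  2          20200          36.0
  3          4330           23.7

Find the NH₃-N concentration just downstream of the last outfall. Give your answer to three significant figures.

5.67 mg/L

Below outfall 1: Q → 140800 L/s, C = (120000·0.2600 + 20800·3.660)/140800 = 0.7623 mg/L.
Below outfall 2: Q → 161000 L/s, C = (140800·0.7623 + 20200·36.00)/161000 = 5.183 mg/L.
Below outfall 3: Q → 165300 L/s, C = (161000·5.183 + 4330·23.70)/165300 = 5.668 mg/L.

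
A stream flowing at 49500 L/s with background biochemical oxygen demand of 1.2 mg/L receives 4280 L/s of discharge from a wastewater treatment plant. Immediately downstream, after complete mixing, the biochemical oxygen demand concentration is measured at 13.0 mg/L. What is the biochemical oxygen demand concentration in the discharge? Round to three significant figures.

Mass balance: 49500·1.200 + 4280·Cₑ = 53780·13.00
→ Cₑ = (53780·13.00 − 49500·1.200) / 4280 = 149.5 mg/L.

149 mg/L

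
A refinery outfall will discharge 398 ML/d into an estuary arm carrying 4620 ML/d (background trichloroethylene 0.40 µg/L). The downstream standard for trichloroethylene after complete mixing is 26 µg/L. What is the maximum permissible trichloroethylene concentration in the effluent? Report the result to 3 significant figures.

323 µg/L

At the limit, (Qr·Cr + Qe·Cₑ)/(Qr + Qe) = 26:
Cₑ = (5018·26 − 4620·0.4000) / 398.0 = 323.2 µg/L.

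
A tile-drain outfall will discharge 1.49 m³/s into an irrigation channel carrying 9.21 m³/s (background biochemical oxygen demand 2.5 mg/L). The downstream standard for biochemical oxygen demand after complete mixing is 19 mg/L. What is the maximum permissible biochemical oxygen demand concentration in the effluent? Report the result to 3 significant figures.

121 mg/L

At the limit, (Qr·Cr + Qe·Cₑ)/(Qr + Qe) = 19:
Cₑ = (10.70·19 − 9.210·2.500) / 1.490 = 121.0 mg/L.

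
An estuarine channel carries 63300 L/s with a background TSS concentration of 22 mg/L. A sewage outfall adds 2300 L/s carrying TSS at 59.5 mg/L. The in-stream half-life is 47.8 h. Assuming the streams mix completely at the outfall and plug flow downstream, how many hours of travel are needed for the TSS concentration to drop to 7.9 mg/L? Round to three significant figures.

74.6 h

Mass balance: C = (63300·22.00 + 2300·59.50) / 65600 = 1529000/65600 = 23.31 mg/L.
Half-life 47.8 h → k = ln 2 / 47.8 = 0.01450 h⁻¹ = 0.3480 d⁻¹.
23.31·exp(−k·t) = 7.9 → t = ln(23.31/7.9)/k = 268700 s = 74.63 h.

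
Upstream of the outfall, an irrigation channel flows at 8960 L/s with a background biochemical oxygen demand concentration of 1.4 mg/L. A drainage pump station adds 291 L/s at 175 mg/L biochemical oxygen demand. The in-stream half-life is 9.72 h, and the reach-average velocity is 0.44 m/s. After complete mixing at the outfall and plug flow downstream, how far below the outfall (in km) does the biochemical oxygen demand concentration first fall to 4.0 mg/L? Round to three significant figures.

Mass balance: C = (8960·1.400 + 291.0·175.0) / 9251 = 63470/9251 = 6.861 mg/L.
Half-life 9.72 h → k = ln 2 / 9.72 = 0.07131 h⁻¹ = 1.711 d⁻¹.
Set 6.861·exp(−k·t) = 4.0 → t = ln(6.861/4.0)/k = 27240 s = 7.566 h.
Distance = v·t = 0.44·27240 = 11980 m = 11.98 km.

12.0 km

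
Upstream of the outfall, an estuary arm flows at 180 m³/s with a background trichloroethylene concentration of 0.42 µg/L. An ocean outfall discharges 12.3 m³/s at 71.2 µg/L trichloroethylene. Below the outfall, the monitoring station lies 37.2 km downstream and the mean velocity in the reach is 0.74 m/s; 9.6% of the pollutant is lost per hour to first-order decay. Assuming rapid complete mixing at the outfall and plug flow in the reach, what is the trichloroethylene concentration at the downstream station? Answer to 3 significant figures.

1.21 µg/L

After mixing, C = (180.0·0.4200 + 12.30·71.20) / 192.3 = 951.4/192.3 = 4.947 µg/L.
Travel time t = 37.2·1000 / 0.74 = 50270 s = 13.96 h.
9.6%/h lost → k = −ln(1 − 0.096) = 0.1009 h⁻¹.
After decay, C = 4.947 × e^(−kt) = 4.947 × 0.2443 = 1.209 µg/L.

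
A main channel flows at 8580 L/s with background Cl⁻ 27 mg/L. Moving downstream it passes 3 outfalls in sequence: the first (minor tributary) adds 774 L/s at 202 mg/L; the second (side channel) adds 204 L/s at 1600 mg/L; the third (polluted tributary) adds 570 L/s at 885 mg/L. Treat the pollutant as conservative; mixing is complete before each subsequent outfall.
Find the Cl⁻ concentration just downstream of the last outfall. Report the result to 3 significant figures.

120 mg/L

After outfall 1: Q = 8580 + 774.0 = 9354 L/s; C = (8580·27.00 + 774.0·202.0)/9354 = 41.48 mg/L.
After outfall 2: Q = 9354 + 204.0 = 9558 L/s; C = (9354·41.48 + 204.0·1600)/9558 = 74.74 mg/L.
After outfall 3: Q = 9558 + 570.0 = 10130 L/s; C = (9558·74.74 + 570.0·885.0)/10130 = 120.3 mg/L.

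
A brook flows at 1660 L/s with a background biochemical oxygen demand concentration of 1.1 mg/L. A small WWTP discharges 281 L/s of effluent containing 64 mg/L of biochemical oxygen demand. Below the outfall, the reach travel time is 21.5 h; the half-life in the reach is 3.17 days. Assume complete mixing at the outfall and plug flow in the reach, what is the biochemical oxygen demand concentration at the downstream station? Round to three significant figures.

Flow-weighted average: C = (1660·1.100 + 281.0·64.00) / 1941 = 19810/1941 = 10.21 mg/L.
Half-life 3.17 d → k = ln 2 / 3.17 = 0.2187 d⁻¹.
Decay over the reach: 10.21·exp(−kt) = 10.21·0.8221 = 8.391 mg/L.

8.39 mg/L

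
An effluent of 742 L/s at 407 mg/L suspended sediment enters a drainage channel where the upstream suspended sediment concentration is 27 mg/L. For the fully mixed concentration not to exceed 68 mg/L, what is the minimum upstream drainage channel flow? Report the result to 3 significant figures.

6140 L/s

Set C_mix = 68: (Q·27.00 + 742.0·407.0) / (Q + 742.0) = 68
→ Q = 742.0·(407.0 − 68)/(68 − 27.00) = 6135 L/s.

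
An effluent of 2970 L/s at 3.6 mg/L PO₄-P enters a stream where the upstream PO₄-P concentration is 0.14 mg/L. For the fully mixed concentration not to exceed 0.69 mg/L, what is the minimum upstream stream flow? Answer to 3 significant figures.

15700 L/s

Set C_mix = 0.69: (Q·0.1400 + 2970·3.600) / (Q + 2970) = 0.69
→ Q = 2970·(3.600 − 0.69)/(0.69 − 0.1400) = 15710 L/s.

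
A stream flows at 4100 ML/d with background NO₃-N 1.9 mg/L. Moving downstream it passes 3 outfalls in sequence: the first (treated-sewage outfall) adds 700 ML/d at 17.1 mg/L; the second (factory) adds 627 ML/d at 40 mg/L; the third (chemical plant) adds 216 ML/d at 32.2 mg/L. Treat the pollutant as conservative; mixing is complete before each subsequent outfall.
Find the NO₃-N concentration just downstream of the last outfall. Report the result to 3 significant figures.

9.18 mg/L

Below outfall 1: Q → 4800 ML/d, C = (4100·1.900 + 700.0·17.10)/4800 = 4.117 mg/L.
Below outfall 2: Q → 5427 ML/d, C = (4800·4.117 + 627.0·40.00)/5427 = 8.262 mg/L.
Below outfall 3: Q → 5643 ML/d, C = (5427·8.262 + 216.0·32.20)/5643 = 9.179 mg/L.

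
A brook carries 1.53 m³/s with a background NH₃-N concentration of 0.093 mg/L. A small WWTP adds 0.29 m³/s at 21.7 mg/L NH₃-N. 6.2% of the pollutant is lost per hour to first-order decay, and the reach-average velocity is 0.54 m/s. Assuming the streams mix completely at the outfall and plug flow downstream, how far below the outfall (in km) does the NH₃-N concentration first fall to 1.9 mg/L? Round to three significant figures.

18.9 km

After mixing, C = (1.530·0.09300 + 0.2900·21.70) / 1.820 = 6.435/1.820 = 3.536 mg/L.
6.2%/h lost → k = −ln(1 − 0.062) = 0.06401 h⁻¹.
Set 3.536·exp(−k·t) = 1.9 → t = ln(3.536/1.9)/k = 34930 s = 9.704 h.
Distance = v·t = 0.54·34930 = 18860 m = 18.86 km.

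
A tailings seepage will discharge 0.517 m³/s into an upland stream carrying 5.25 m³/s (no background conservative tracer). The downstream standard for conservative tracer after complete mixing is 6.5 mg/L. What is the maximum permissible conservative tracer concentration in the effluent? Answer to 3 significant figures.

72.5 mg/L

At the limit, (Qr·Cr + Qe·Cₑ)/(Qr + Qe) = 6.5:
Cₑ = (5.767·6.5 − 5.250·0) / 0.5170 = 72.51 mg/L.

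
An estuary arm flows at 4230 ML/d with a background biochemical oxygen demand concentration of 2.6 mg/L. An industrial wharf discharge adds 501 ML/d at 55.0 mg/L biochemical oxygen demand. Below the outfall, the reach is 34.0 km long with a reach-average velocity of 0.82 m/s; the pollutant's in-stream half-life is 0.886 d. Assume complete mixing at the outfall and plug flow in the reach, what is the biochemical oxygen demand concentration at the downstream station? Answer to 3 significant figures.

Conservation of mass: C = (4230·2.600 + 501.0·55.00) / 4731 = 38550/4731 = 8.149 mg/L.
Travel time t = 34.0·1000 / 0.82 = 41460 s = 11.52 h.
Half-life 0.886 d → k = ln 2 / 0.886 = 0.7823 d⁻¹.
After decay, C = 8.149 × e^(−kt) = 8.149 × 0.6870 = 5.598 mg/L.

5.60 mg/L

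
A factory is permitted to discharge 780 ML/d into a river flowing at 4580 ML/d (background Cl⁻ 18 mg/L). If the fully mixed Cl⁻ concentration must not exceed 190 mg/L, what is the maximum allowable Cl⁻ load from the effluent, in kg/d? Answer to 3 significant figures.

936000 kg/d

Mass balance at the limit: 4580·18.00 + 780.0·Cₑ = 5360·190 → Cₑ = 1200 mg/L.
780.0 ML/d = 9.028 m³/s. Load = 9.028 m³/s × 1200 g/m³ × 86 400 s/d = 936000 kg/d.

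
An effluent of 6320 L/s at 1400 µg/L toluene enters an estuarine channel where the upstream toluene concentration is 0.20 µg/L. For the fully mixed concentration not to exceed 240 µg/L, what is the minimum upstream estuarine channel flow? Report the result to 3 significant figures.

30600 L/s

Set C_mix = 240: (Q·0.2000 + 6320·1400) / (Q + 6320) = 240
→ Q = 6320·(1400 − 240)/(240 − 0.2000) = 30570 L/s.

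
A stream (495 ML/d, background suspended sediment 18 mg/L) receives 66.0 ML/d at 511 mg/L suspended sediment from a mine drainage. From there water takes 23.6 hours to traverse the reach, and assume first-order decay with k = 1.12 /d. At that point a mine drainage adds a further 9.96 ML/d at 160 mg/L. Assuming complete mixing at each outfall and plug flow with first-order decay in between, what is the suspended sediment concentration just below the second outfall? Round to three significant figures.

27.6 mg/L

Conservation of mass: C = (495.0·18.00 + 66.00·511.0) / 561.0 = 42640/561.0 = 76.00 mg/L; combined flow 561.0 ML/d.
After decay, C = 76.00 × e^(−kt) = 76.00 × 0.3324 = 25.26 mg/L.
At the second outfall, C = (561.0·25.26 + 9.960·160.0) / (561.0 + 9.960) = 27.61 mg/L.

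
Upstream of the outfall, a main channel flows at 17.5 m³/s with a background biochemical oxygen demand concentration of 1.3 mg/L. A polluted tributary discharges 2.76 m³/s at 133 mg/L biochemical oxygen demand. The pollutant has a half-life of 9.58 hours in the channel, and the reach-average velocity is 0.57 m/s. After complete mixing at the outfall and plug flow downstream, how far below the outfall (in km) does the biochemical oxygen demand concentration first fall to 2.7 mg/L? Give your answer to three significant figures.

55.7 km

Mass balance: C = (17.50·1.300 + 2.760·133.0) / 20.26 = 389.8/20.26 = 19.24 mg/L.
Half-life 9.58 h → k = ln 2 / 9.58 = 0.07235 h⁻¹ = 1.736 d⁻¹.
Set 19.24·exp(−k·t) = 2.7 → t = ln(19.24/2.7)/k = 97710 s = 27.14 h.
Distance = v·t = 0.57·97710 = 55700 m = 55.70 km.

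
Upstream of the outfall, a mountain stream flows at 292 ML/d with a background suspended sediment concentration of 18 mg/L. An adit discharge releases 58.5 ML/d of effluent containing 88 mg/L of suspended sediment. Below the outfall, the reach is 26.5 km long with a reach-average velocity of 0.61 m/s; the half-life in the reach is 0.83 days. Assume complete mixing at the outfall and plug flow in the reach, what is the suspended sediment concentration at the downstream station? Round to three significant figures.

Flow-weighted average: C = (292.0·18.00 + 58.50·88.00) / 350.5 = 10400/350.5 = 29.68 mg/L.
Travel time t = 26.5·1000 / 0.61 = 43440 s = 12.07 h.
Half-life 0.83 d → k = ln 2 / 0.83 = 0.8351 d⁻¹.
Applying C = C₀e^(−kt): 29.68 × 0.6571 = 19.51 mg/L.

19.5 mg/L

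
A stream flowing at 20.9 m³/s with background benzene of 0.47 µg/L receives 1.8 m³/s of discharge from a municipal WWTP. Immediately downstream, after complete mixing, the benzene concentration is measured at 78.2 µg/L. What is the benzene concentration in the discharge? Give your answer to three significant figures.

981 µg/L

Mass balance: 20.90·0.4700 + 1.800·Cₑ = 22.70·78.20
→ Cₑ = (22.70·78.20 − 20.90·0.4700) / 1.800 = 980.7 µg/L.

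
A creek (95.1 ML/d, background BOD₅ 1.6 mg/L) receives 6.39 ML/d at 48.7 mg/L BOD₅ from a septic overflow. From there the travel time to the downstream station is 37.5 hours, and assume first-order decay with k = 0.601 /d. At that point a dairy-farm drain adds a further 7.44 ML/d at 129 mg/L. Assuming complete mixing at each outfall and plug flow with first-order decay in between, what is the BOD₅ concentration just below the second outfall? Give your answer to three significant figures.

Mass balance: C = (95.10·1.600 + 6.390·48.70) / 101.5 = 463.4/101.5 = 4.566 mg/L; combined flow 101.5 ML/d.
Decay over the reach: 4.566·exp(−kt) = 4.566·0.3910 = 1.785 mg/L.
At the second outfall, C = (101.5·1.785 + 7.440·129.0) / (101.5 + 7.440) = 10.47 mg/L.

10.5 mg/L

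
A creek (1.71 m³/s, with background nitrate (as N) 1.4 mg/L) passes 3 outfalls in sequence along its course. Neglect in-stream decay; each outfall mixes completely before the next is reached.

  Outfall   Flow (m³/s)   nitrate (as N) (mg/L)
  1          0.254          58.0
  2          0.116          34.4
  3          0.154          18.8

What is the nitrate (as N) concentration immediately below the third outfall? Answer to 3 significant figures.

10.7 mg/L

Outfall 1: combined Q = 1.964 m³/s; C = (1.710·1.400 + 0.2540·58.00)/1.964 = 8.720 mg/L.
Outfall 2: combined Q = 2.080 m³/s; C = (1.964·8.720 + 0.1160·34.40)/2.080 = 10.15 mg/L.
Outfall 3: combined Q = 2.234 m³/s; C = (2.080·10.15 + 0.1540·18.80)/2.234 = 10.75 mg/L.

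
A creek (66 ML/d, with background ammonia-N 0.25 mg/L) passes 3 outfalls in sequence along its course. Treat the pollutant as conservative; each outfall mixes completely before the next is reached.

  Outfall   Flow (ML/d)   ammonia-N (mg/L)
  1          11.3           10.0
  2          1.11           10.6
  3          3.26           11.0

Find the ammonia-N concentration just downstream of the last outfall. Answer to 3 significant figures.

After outfall 1: Q = 66.00 + 11.30 = 77.30 ML/d; C = (66.00·0.2500 + 11.30·10.00)/77.30 = 1.675 mg/L.
After outfall 2: Q = 77.30 + 1.110 = 78.41 ML/d; C = (77.30·1.675 + 1.110·10.60)/78.41 = 1.802 mg/L.
After outfall 3: Q = 78.41 + 3.260 = 81.67 ML/d; C = (78.41·1.802 + 3.260·11.00)/81.67 = 2.169 mg/L.

2.17 mg/L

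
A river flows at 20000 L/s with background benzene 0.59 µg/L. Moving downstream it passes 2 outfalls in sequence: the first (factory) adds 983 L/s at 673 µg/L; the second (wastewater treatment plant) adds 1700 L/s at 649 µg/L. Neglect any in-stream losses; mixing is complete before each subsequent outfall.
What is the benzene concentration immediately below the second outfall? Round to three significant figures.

78.3 µg/L

Below outfall 1: Q → 20980 L/s, C = (20000·0.5900 + 983.0·673.0)/20980 = 32.09 µg/L.
Below outfall 2: Q → 22680 L/s, C = (20980·32.09 + 1700·649.0)/22680 = 78.33 µg/L.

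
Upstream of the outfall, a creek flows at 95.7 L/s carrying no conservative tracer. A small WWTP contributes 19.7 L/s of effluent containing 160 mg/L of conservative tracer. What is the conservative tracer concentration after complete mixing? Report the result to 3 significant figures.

27.3 mg/L

Mass balance: C = (95.70·0 + 19.70·160.0) / 115.4 = 3152/115.4 = 27.31 mg/L.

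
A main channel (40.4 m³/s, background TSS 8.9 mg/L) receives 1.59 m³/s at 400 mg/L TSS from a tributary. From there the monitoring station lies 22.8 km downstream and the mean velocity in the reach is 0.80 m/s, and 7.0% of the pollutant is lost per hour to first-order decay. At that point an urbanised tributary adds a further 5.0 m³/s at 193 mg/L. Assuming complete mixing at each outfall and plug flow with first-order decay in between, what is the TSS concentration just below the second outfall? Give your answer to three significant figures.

32.5 mg/L

Mixed concentration C = ΣQC/ΣQ = (40.40·8.900 + 1.590·400.0) / 41.99 = 995.6/41.99 = 23.71 mg/L; combined flow 41.99 m³/s.
Travel time t = 22.8·1000 / 0.80 = 28500 s = 7.917 h.
7.0%/h lost → k = −ln(1 − 0.07) = 0.07257 h⁻¹.
Decay over the reach: 23.71·exp(−kt) = 23.71·0.5630 = 13.35 mg/L.
At the second outfall, C = (41.99·13.35 + 5.000·193.0) / (41.99 + 5.000) = 32.46 mg/L.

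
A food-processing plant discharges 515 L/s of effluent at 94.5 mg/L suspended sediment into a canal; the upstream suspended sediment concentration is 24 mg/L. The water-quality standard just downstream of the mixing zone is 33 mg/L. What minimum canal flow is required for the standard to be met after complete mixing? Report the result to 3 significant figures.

Set C_mix = 33: (Q·24.00 + 515.0·94.50) / (Q + 515.0) = 33
→ Q = 515.0·(94.50 − 33)/(33 − 24.00) = 3519 L/s.

3520 L/s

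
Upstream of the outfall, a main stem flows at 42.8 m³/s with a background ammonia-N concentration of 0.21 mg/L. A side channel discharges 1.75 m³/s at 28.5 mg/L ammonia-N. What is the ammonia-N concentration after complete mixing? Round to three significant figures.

1.32 mg/L

Mass balance: C = (42.80·0.2100 + 1.750·28.50) / 44.55 = 58.86/44.55 = 1.321 mg/L.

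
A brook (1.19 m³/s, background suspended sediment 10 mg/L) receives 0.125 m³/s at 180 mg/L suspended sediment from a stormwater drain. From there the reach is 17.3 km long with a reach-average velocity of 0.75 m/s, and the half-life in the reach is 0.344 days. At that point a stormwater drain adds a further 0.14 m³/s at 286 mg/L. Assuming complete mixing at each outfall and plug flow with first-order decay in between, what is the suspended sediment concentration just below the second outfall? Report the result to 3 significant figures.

Mixed concentration C = ΣQC/ΣQ = (1.190·10.00 + 0.1250·180.0) / 1.315 = 34.40/1.315 = 26.16 mg/L; combined flow 1.315 m³/s.
Travel time t = 17.3·1000 / 0.75 = 23070 s = 6.407 h.
Half-life 0.344 d → k = ln 2 / 0.344 = 2.015 d⁻¹.
After decay, C = 26.16 × e^(−kt) = 26.16 × 0.5839 = 15.28 mg/L.
Second outfall: C = (1.315·15.28 + 0.1400·286.0)/1.455 = 41.32 mg/L.

41.3 mg/L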